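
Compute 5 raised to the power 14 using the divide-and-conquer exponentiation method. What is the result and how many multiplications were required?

Computing 5^14 by squaring (build up from 5^1; each line after the first costs one multiplication):

5^1 = 5
5^2 = (5^1)^2 = 5^2 = 25
5^3 = 5 * 5^2 = 5 * 25 = 125
5^6 = (5^3)^2 = 125^2 = 15625
5^7 = 5 * 5^6 = 5 * 15625 = 78125
5^14 = (5^7)^2 = 78125^2 = 6103515625

Result: 6103515625
Multiplications needed: 5 (5 lines after 5^1)

5^14 = 6103515625. Using exponentiation by squaring, this requires 5 multiplications. The key idea: if the exponent is even, square the half-power; if odd, multiply by the base once.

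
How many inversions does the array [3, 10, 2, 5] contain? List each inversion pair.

Finding inversions in [3, 10, 2, 5]:

(0, 2): arr[0]=3 > arr[2]=2
(1, 2): arr[1]=10 > arr[2]=2
(1, 3): arr[1]=10 > arr[3]=5

Total inversions: 3

The array has 3 inversion(s): (0,2), (1,2), (1,3). Each pair (i,j) satisfies i < j and arr[i] > arr[j].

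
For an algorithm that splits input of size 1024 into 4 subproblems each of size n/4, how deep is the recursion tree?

For divide and conquer with division factor 4:

Problem sizes at each level:
Level 0: 1024
Level 1: 256
Level 2: 64
Level 3: 16
Level 4: 4
Level 5: 1

The root is level 0 and the size-1 base case is level 5 (the tree spans levels 0 through 5, i.e. 6 levels counting the root), so the depth is the number of divisions: log_4(1024) = 5

The recursion tree depth is log_4(1024) = 5. At each level, the problem size is divided by 4, so it takes 5 divisions to reduce to a base case of size 1. The algorithm makes 4 recursive calls at each level.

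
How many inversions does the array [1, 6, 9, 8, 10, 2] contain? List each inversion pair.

Finding inversions in [1, 6, 9, 8, 10, 2]:

(1, 5): arr[1]=6 > arr[5]=2
(2, 3): arr[2]=9 > arr[3]=8
(2, 5): arr[2]=9 > arr[5]=2
(3, 5): arr[3]=8 > arr[5]=2
(4, 5): arr[4]=10 > arr[5]=2

Total inversions: 5

The array has 5 inversion(s): (1,5), (2,3), (2,5), (3,5), (4,5). Each pair (i,j) satisfies i < j and arr[i] > arr[j].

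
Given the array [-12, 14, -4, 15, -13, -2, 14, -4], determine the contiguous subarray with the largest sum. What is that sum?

Using Kadane's algorithm on [-12, 14, -4, 15, -13, -2, 14, -4]:

Scanning through the array:
Position 1 (value 14): max_ending_here = 14, max_so_far = 14
Position 2 (value -4): max_ending_here = 10, max_so_far = 14
Position 3 (value 15): max_ending_here = 25, max_so_far = 25
Position 4 (value -13): max_ending_here = 12, max_so_far = 25
Position 5 (value -2): max_ending_here = 10, max_so_far = 25
Position 6 (value 14): max_ending_here = 24, max_so_far = 25
Position 7 (value -4): max_ending_here = 20, max_so_far = 25

Maximum subarray: [14, -4, 15]
Maximum sum: 25

The maximum subarray is [14, -4, 15] with sum 25. This subarray runs from index 1 to index 3.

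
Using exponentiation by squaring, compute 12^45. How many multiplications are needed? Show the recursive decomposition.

Computing 12^45 by squaring (build up from 12^1; each line after the first costs one multiplication):

12^1 = 12
12^2 = (12^1)^2 = 12^2 = 144
12^4 = (12^2)^2 = 144^2 = 20736
12^5 = 12 * 12^4 = 12 * 20736 = 248832
12^10 = (12^5)^2 = 248832^2 = 61917364224
12^11 = 12 * 12^10 = 12 * 61917364224 = 743008370688
12^22 = (12^11)^2 = 743008370688^2 = 552061438912436417593344
12^44 = (12^22)^2 = 552061438912436417593344^2 = 304771832334069766392840191887919236168953102336
12^45 = 12 * 12^44 = 12 * 304771832334069766392840191887919236168953102336 = 3657261988008837196714082302655030834027437228032

Result: 3657261988008837196714082302655030834027437228032
Multiplications needed: 8 (8 lines after 12^1)

12^45 = 3657261988008837196714082302655030834027437228032. Using exponentiation by squaring, this requires 8 multiplications. The key idea: if the exponent is even, square the half-power; if odd, multiply by the base once.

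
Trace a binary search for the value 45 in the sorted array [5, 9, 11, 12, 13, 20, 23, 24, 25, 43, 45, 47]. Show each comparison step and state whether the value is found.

Binary search for 45 in [5, 9, 11, 12, 13, 20, 23, 24, 25, 43, 45, 47]:

lo=0, hi=11, mid=5, arr[mid]=20 -> 20 < 45, search right half
lo=6, hi=11, mid=8, arr[mid]=25 -> 25 < 45, search right half
lo=9, hi=11, mid=10, arr[mid]=45 -> Found target at index 10!

Binary search finds 45 at index 10 after 3 comparisons. The search repeatedly halves the search space by comparing with the middle element.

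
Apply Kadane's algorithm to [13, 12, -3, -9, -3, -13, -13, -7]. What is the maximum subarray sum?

Using Kadane's algorithm on [13, 12, -3, -9, -3, -13, -13, -7]:

Scanning through the array:
Position 1 (value 12): max_ending_here = 25, max_so_far = 25
Position 2 (value -3): max_ending_here = 22, max_so_far = 25
Position 3 (value -9): max_ending_here = 13, max_so_far = 25
Position 4 (value -3): max_ending_here = 10, max_so_far = 25
Position 5 (value -13): max_ending_here = -3, max_so_far = 25
Position 6 (value -13): max_ending_here = -13, max_so_far = 25
Position 7 (value -7): max_ending_here = -7, max_so_far = 25

Maximum subarray: [13, 12]
Maximum sum: 25

The maximum subarray is [13, 12] with sum 25. This subarray runs from index 0 to index 1.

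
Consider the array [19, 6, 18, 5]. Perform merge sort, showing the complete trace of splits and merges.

Merge sort trace:

Split: [19, 6, 18, 5] -> [19, 6] and [18, 5]
  Split: [19, 6] -> [19] and [6]
  Merge: [19] + [6] -> [6, 19]
  Split: [18, 5] -> [18] and [5]
  Merge: [18] + [5] -> [5, 18]
Merge: [6, 19] + [5, 18] -> [5, 6, 18, 19]

Final sorted array: [5, 6, 18, 19]

The merge sort proceeds by recursively splitting the array and merging sorted halves.
After all merges, the sorted array is [5, 6, 18, 19].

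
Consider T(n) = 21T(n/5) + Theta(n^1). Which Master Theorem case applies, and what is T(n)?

Master Theorem for T(n) = 21T(n/5) + O(n^1):

a = 21, b = 5, c = 1
log_b(a) = log_5(21) = 1.8917

Case 1: c = 1 < log_5(21) = 1.8917
T(n) = O(n^(log_5 21))

For T(n) = 21T(n/5) + O(n^1): log_5(21) = 1.8917. This is Case 1 of the Master Theorem (c < log_b(a), work dominated by leaves), giving O(n^(log_5 21)).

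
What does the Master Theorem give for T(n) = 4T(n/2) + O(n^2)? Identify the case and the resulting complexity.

Master Theorem for T(n) = 4T(n/2) + O(n^2):

a = 4, b = 2, c = 2
log_b(a) = log_2(4) = 2.0000

Case 2: c = 2 = log_2(4) = 2.0000
T(n) = O(n^2 log n) = O(n^2 log n)

For T(n) = 4T(n/2) + O(n^2): log_2(4) = 2.0000. This is Case 2 of the Master Theorem (c = log_b(a), equal work at all levels), giving O(n^2 log n).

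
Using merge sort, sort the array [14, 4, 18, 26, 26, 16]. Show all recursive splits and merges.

Merge sort trace:

Split: [14, 4, 18, 26, 26, 16] -> [14, 4, 18] and [26, 26, 16]
  Split: [14, 4, 18] -> [14] and [4, 18]
    Split: [4, 18] -> [4] and [18]
    Merge: [4] + [18] -> [4, 18]
  Merge: [14] + [4, 18] -> [4, 14, 18]
  Split: [26, 26, 16] -> [26] and [26, 16]
    Split: [26, 16] -> [26] and [16]
    Merge: [26] + [16] -> [16, 26]
  Merge: [26] + [16, 26] -> [16, 26, 26]
Merge: [4, 14, 18] + [16, 26, 26] -> [4, 14, 16, 18, 26, 26]

Final sorted array: [4, 14, 16, 18, 26, 26]

The merge sort proceeds by recursively splitting the array and merging sorted halves.
After all merges, the sorted array is [4, 14, 16, 18, 26, 26].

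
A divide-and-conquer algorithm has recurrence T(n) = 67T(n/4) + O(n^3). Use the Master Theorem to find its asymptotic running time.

Master Theorem for T(n) = 67T(n/4) + O(n^3):

a = 67, b = 4, c = 3
log_b(a) = log_4(67) = 3.0330

Case 1: c = 3 < log_4(67) = 3.0330
T(n) = O(n^(log_4 67))

For T(n) = 67T(n/4) + O(n^3): log_4(67) = 3.0330. This is Case 1 of the Master Theorem (c < log_b(a), work dominated by leaves), giving O(n^(log_4 67)).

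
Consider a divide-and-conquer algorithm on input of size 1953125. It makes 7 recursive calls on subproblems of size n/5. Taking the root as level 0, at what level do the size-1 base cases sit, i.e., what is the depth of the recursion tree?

For divide and conquer with division factor 5:

Problem sizes at each level:
Level 0: 1953125
Level 1: 390625
Level 2: 78125
Level 3: 15625
Level 4: 3125
Level 5: 625
Level 6: 125
Level 7: 25
Level 8: 5
Level 9: 1

The root is level 0 and the size-1 base case is level 9 (the tree spans levels 0 through 9, i.e. 10 levels counting the root), so the depth is the number of divisions: log_5(1953125) = 9

The recursion tree depth is log_5(1953125) = 9. At each level, the problem size is divided by 5, so it takes 9 divisions to reduce to a base case of size 1. The algorithm makes 7 recursive calls at each level.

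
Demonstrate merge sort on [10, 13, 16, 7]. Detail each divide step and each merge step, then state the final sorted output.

Merge sort trace:

Split: [10, 13, 16, 7] -> [10, 13] and [16, 7]
  Split: [10, 13] -> [10] and [13]
  Merge: [10] + [13] -> [10, 13]
  Split: [16, 7] -> [16] and [7]
  Merge: [16] + [7] -> [7, 16]
Merge: [10, 13] + [7, 16] -> [7, 10, 13, 16]

Final sorted array: [7, 10, 13, 16]

The merge sort proceeds by recursively splitting the array and merging sorted halves.
After all merges, the sorted array is [7, 10, 13, 16].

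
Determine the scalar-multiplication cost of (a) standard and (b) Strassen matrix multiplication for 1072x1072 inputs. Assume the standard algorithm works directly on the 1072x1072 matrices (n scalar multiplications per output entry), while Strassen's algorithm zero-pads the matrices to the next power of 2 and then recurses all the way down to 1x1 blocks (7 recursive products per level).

Matrix multiplication for 1072x1072 matrices:

Strassen's algorithm requires power-of-2 dimensions. Pad 1072x1072 to 2048x2048 (next power of 2).

Standard algorithm: 1072^3 = 1231925248 multiplications
Strassen's algorithm: 7^(log2(2048)) = 7^11 = 1977326743 multiplications
Difference: 1231925248 - 1977326743 = -745401495 (Strassen uses MORE here due to padding overhead — for small or just-over-power-of-2 n, padding can outweigh the per-level savings)

Standard: 1231925248 multiplications (1072^3). Strassen: 1977326743 multiplications (7^11, after padding to 2048x2048). Strassen reduces 8 recursive multiplications to 7 at each level.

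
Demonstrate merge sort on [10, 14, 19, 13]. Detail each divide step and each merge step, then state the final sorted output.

Merge sort trace:

Split: [10, 14, 19, 13] -> [10, 14] and [19, 13]
  Split: [10, 14] -> [10] and [14]
  Merge: [10] + [14] -> [10, 14]
  Split: [19, 13] -> [19] and [13]
  Merge: [19] + [13] -> [13, 19]
Merge: [10, 14] + [13, 19] -> [10, 13, 14, 19]

Final sorted array: [10, 13, 14, 19]

The merge sort proceeds by recursively splitting the array and merging sorted halves.
After all merges, the sorted array is [10, 13, 14, 19].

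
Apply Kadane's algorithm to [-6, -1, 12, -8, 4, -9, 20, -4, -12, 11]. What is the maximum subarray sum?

Using Kadane's algorithm on [-6, -1, 12, -8, 4, -9, 20, -4, -12, 11]:

Scanning through the array:
Position 1 (value -1): max_ending_here = -1, max_so_far = -1
Position 2 (value 12): max_ending_here = 12, max_so_far = 12
Position 3 (value -8): max_ending_here = 4, max_so_far = 12
Position 4 (value 4): max_ending_here = 8, max_so_far = 12
Position 5 (value -9): max_ending_here = -1, max_so_far = 12
Position 6 (value 20): max_ending_here = 20, max_so_far = 20
Position 7 (value -4): max_ending_here = 16, max_so_far = 20
Position 8 (value -12): max_ending_here = 4, max_so_far = 20
Position 9 (value 11): max_ending_here = 15, max_so_far = 20

Maximum subarray: [20]
Maximum sum: 20

The maximum subarray is [20] with sum 20. This subarray runs from index 6 to index 6.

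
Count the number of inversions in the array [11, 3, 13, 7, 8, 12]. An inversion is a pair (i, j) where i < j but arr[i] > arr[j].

Finding inversions in [11, 3, 13, 7, 8, 12]:

(0, 1): arr[0]=11 > arr[1]=3
(0, 3): arr[0]=11 > arr[3]=7
(0, 4): arr[0]=11 > arr[4]=8
(2, 3): arr[2]=13 > arr[3]=7
(2, 4): arr[2]=13 > arr[4]=8
(2, 5): arr[2]=13 > arr[5]=12

Total inversions: 6

The array has 6 inversion(s): (0,1), (0,3), (0,4), (2,3), (2,4), (2,5). Each pair (i,j) satisfies i < j and arr[i] > arr[j].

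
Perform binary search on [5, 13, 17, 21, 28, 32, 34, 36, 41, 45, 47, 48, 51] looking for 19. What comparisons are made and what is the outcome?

Binary search for 19 in [5, 13, 17, 21, 28, 32, 34, 36, 41, 45, 47, 48, 51]:

lo=0, hi=12, mid=6, arr[mid]=34 -> 34 > 19, search left half
lo=0, hi=5, mid=2, arr[mid]=17 -> 17 < 19, search right half
lo=3, hi=5, mid=4, arr[mid]=28 -> 28 > 19, search left half
lo=3, hi=3, mid=3, arr[mid]=21 -> 21 > 19, search left half
lo=3 > hi=2, target 19 not found

Binary search determines that 19 is not in the array after 4 comparisons. The search space was exhausted without finding the target.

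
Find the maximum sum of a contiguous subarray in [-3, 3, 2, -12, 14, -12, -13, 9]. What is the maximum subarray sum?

Using Kadane's algorithm on [-3, 3, 2, -12, 14, -12, -13, 9]:

Scanning through the array:
Position 1 (value 3): max_ending_here = 3, max_so_far = 3
Position 2 (value 2): max_ending_here = 5, max_so_far = 5
Position 3 (value -12): max_ending_here = -7, max_so_far = 5
Position 4 (value 14): max_ending_here = 14, max_so_far = 14
Position 5 (value -12): max_ending_here = 2, max_so_far = 14
Position 6 (value -13): max_ending_here = -11, max_so_far = 14
Position 7 (value 9): max_ending_here = 9, max_so_far = 14

Maximum subarray: [14]
Maximum sum: 14

The maximum subarray is [14] with sum 14. This subarray runs from index 4 to index 4.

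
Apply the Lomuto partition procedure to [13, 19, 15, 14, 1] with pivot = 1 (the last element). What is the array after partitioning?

Lomuto partition with pivot = 1:

Initial array: [13, 19, 15, 14, 1]

arr[0]=13 > 1: no swap
arr[1]=19 > 1: no swap
arr[2]=15 > 1: no swap
arr[3]=14 > 1: no swap

Place pivot at position 0: [1, 19, 15, 14, 13]
Pivot position: 0

After partitioning with pivot 1, the array becomes [1, 19, 15, 14, 13]. The pivot is placed at index 0. All elements to the left of the pivot are <= 1, and all elements to the right are > 1.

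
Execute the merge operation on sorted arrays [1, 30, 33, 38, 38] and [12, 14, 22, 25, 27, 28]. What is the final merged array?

Merging process:

Compare 1 vs 12: take 1 from left. Merged: [1]
Compare 30 vs 12: take 12 from right. Merged: [1, 12]
Compare 30 vs 14: take 14 from right. Merged: [1, 12, 14]
Compare 30 vs 22: take 22 from right. Merged: [1, 12, 14, 22]
Compare 30 vs 25: take 25 from right. Merged: [1, 12, 14, 22, 25]
Compare 30 vs 27: take 27 from right. Merged: [1, 12, 14, 22, 25, 27]
Compare 30 vs 28: take 28 from right. Merged: [1, 12, 14, 22, 25, 27, 28]
Append remaining from left: [30, 33, 38, 38]. Merged: [1, 12, 14, 22, 25, 27, 28, 30, 33, 38, 38]

Final merged array: [1, 12, 14, 22, 25, 27, 28, 30, 33, 38, 38]
Total comparisons: 7

The merged array is [1, 12, 14, 22, 25, 27, 28, 30, 33, 38, 38], requiring 7 comparisons. The merge step runs in O(n) time where n is the total number of elements.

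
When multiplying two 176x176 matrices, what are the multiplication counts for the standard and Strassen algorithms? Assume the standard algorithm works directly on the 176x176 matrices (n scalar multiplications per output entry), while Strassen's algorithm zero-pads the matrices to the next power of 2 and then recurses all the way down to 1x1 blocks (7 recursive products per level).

Matrix multiplication for 176x176 matrices:

Strassen's algorithm requires power-of-2 dimensions. Pad 176x176 to 256x256 (next power of 2).

Standard algorithm: 176^3 = 5451776 multiplications
Strassen's algorithm: 7^(log2(256)) = 7^8 = 5764801 multiplications
Difference: 5451776 - 5764801 = -313025 (Strassen uses MORE here due to padding overhead — for small or just-over-power-of-2 n, padding can outweigh the per-level savings)

Standard: 5451776 multiplications (176^3). Strassen: 5764801 multiplications (7^8, after padding to 256x256). Strassen reduces 8 recursive multiplications to 7 at each level.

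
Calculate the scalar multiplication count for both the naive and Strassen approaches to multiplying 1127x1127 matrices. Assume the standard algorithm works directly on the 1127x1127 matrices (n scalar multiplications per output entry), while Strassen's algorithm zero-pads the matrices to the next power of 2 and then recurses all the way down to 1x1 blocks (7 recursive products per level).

Matrix multiplication for 1127x1127 matrices:

Strassen's algorithm requires power-of-2 dimensions. Pad 1127x1127 to 2048x2048 (next power of 2).

Standard algorithm: 1127^3 = 1431435383 multiplications
Strassen's algorithm: 7^(log2(2048)) = 7^11 = 1977326743 multiplications
Difference: 1431435383 - 1977326743 = -545891360 (Strassen uses MORE here due to padding overhead — for small or just-over-power-of-2 n, padding can outweigh the per-level savings)

Standard: 1431435383 multiplications (1127^3). Strassen: 1977326743 multiplications (7^11, after padding to 2048x2048). Strassen reduces 8 recursive multiplications to 7 at each level.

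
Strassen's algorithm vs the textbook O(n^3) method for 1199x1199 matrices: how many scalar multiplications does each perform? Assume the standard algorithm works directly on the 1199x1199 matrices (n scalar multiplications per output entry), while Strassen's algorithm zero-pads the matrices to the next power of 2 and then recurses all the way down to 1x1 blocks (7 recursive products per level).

Matrix multiplication for 1199x1199 matrices:

Strassen's algorithm requires power-of-2 dimensions. Pad 1199x1199 to 2048x2048 (next power of 2).

Standard algorithm: 1199^3 = 1723683599 multiplications
Strassen's algorithm: 7^(log2(2048)) = 7^11 = 1977326743 multiplications
Difference: 1723683599 - 1977326743 = -253643144 (Strassen uses MORE here due to padding overhead — for small or just-over-power-of-2 n, padding can outweigh the per-level savings)

Standard: 1723683599 multiplications (1199^3). Strassen: 1977326743 multiplications (7^11, after padding to 2048x2048). Strassen reduces 8 recursive multiplications to 7 at each level.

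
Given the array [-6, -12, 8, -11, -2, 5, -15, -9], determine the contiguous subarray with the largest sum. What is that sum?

Using Kadane's algorithm on [-6, -12, 8, -11, -2, 5, -15, -9]:

Scanning through the array:
Position 1 (value -12): max_ending_here = -12, max_so_far = -6
Position 2 (value 8): max_ending_here = 8, max_so_far = 8
Position 3 (value -11): max_ending_here = -3, max_so_far = 8
Position 4 (value -2): max_ending_here = -2, max_so_far = 8
Position 5 (value 5): max_ending_here = 5, max_so_far = 8
Position 6 (value -15): max_ending_here = -10, max_so_far = 8
Position 7 (value -9): max_ending_here = -9, max_so_far = 8

Maximum subarray: [8]
Maximum sum: 8

The maximum subarray is [8] with sum 8. This subarray runs from index 2 to index 2.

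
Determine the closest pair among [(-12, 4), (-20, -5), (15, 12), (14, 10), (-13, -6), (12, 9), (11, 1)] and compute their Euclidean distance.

Computing all pairwise distances among 7 points:

d((-12, 4), (-20, -5)) = 12.0416
d((-12, 4), (15, 12)) = 28.1603
d((-12, 4), (14, 10)) = 26.6833
d((-12, 4), (-13, -6)) = 10.0499
d((-12, 4), (12, 9)) = 24.5153
d((-12, 4), (11, 1)) = 23.1948
d((-20, -5), (15, 12)) = 38.9102
d((-20, -5), (14, 10)) = 37.1618
d((-20, -5), (-13, -6)) = 7.0711
d((-20, -5), (12, 9)) = 34.9285
d((-20, -5), (11, 1)) = 31.5753
d((15, 12), (14, 10)) = 2.2361 <-- minimum
d((15, 12), (-13, -6)) = 33.2866
d((15, 12), (12, 9)) = 4.2426
d((15, 12), (11, 1)) = 11.7047
d((14, 10), (-13, -6)) = 31.3847
d((14, 10), (12, 9)) = 2.2361 <-- minimum
d((14, 10), (11, 1)) = 9.4868
d((-13, -6), (12, 9)) = 29.1548
d((-13, -6), (11, 1)) = 25.0
d((12, 9), (11, 1)) = 8.0623

Minimum distance: 2.2361 (tie among 2 pairs: (15, 12) and (14, 10); (14, 10) and (12, 9))

The minimum Euclidean distance is 2.2361. There is a tie: 2 pairs achieve this minimum — (15, 12) and (14, 10); (14, 10) and (12, 9). Any of these is a valid closest pair. For 7 points, brute-force pairwise comparison is shown above. For large n, the divide-and-conquer algorithm (sort by x, recurse on halves, check the dividing strip) achieves O(n log n).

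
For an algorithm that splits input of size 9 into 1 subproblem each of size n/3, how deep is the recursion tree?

For divide and conquer with division factor 3:

Problem sizes at each level:
Level 0: 9
Level 1: 3
Level 2: 1

The root is level 0 and the size-1 base case is level 2 (the tree spans levels 0 through 2, i.e. 3 levels counting the root), so the depth is the number of divisions: log_3(9) = 2

The recursion tree depth is log_3(9) = 2. At each level, the problem size is divided by 3, so it takes 2 divisions to reduce to a base case of size 1. The algorithm makes 1 recursive call at each level.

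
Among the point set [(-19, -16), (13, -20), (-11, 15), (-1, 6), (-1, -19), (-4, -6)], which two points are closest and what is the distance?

Computing all pairwise distances among 6 points:

d((-19, -16), (13, -20)) = 32.249
d((-19, -16), (-11, 15)) = 32.0156
d((-19, -16), (-1, 6)) = 28.4253
d((-19, -16), (-1, -19)) = 18.2483
d((-19, -16), (-4, -6)) = 18.0278
d((13, -20), (-11, 15)) = 42.4382
d((13, -20), (-1, 6)) = 29.5296
d((13, -20), (-1, -19)) = 14.0357
d((13, -20), (-4, -6)) = 22.0227
d((-11, 15), (-1, 6)) = 13.4536
d((-11, 15), (-1, -19)) = 35.4401
d((-11, 15), (-4, -6)) = 22.1359
d((-1, 6), (-1, -19)) = 25.0
d((-1, 6), (-4, -6)) = 12.3693 <-- minimum
d((-1, -19), (-4, -6)) = 13.3417

Closest pair: (-1, 6) and (-4, -6) with distance 12.3693

The closest pair is (-1, 6) and (-4, -6) with Euclidean distance 12.3693. For 6 points, brute-force pairwise comparison is shown above. For large n, the divide-and-conquer algorithm (sort by x, recurse on halves, check the dividing strip) achieves O(n log n).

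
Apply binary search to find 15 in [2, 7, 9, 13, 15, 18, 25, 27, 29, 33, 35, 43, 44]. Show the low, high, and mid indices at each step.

Binary search for 15 in [2, 7, 9, 13, 15, 18, 25, 27, 29, 33, 35, 43, 44]:

lo=0, hi=12, mid=6, arr[mid]=25 -> 25 > 15, search left half
lo=0, hi=5, mid=2, arr[mid]=9 -> 9 < 15, search right half
lo=3, hi=5, mid=4, arr[mid]=15 -> Found target at index 4!

Binary search finds 15 at index 4 after 3 comparisons. The search repeatedly halves the search space by comparing with the middle element.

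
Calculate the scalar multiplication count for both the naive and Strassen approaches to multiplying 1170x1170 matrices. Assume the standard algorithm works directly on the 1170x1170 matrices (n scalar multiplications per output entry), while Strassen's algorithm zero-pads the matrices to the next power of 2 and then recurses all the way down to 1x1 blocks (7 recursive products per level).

Matrix multiplication for 1170x1170 matrices:

Strassen's algorithm requires power-of-2 dimensions. Pad 1170x1170 to 2048x2048 (next power of 2).

Standard algorithm: 1170^3 = 1601613000 multiplications
Strassen's algorithm: 7^(log2(2048)) = 7^11 = 1977326743 multiplications
Difference: 1601613000 - 1977326743 = -375713743 (Strassen uses MORE here due to padding overhead — for small or just-over-power-of-2 n, padding can outweigh the per-level savings)

Standard: 1601613000 multiplications (1170^3). Strassen: 1977326743 multiplications (7^11, after padding to 2048x2048). Strassen reduces 8 recursive multiplications to 7 at each level.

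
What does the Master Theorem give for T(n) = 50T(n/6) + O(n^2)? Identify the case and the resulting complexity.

Master Theorem for T(n) = 50T(n/6) + O(n^2):

a = 50, b = 6, c = 2
log_b(a) = log_6(50) = 2.1833

Case 1: c = 2 < log_6(50) = 2.1833
T(n) = O(n^(log_6 50))

For T(n) = 50T(n/6) + O(n^2): log_6(50) = 2.1833. This is Case 1 of the Master Theorem (c < log_b(a), work dominated by leaves), giving O(n^(log_6 50)).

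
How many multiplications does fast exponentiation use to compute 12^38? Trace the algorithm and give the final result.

Computing 12^38 by squaring (build up from 12^1; each line after the first costs one multiplication):

12^1 = 12
12^2 = (12^1)^2 = 12^2 = 144
12^4 = (12^2)^2 = 144^2 = 20736
12^8 = (12^4)^2 = 20736^2 = 429981696
12^9 = 12 * 12^8 = 12 * 429981696 = 5159780352
12^18 = (12^9)^2 = 5159780352^2 = 26623333280885243904
12^19 = 12 * 12^18 = 12 * 26623333280885243904 = 319479999370622926848
12^38 = (12^19)^2 = 319479999370622926848^2 = 102067469997853225734913580209377959215104

Result: 102067469997853225734913580209377959215104
Multiplications needed: 7 (7 lines after 12^1)

12^38 = 102067469997853225734913580209377959215104. Using exponentiation by squaring, this requires 7 multiplications. The key idea: if the exponent is even, square the half-power; if odd, multiply by the base once.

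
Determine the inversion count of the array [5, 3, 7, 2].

Finding inversions in [5, 3, 7, 2]:

(0, 1): arr[0]=5 > arr[1]=3
(0, 3): arr[0]=5 > arr[3]=2
(1, 3): arr[1]=3 > arr[3]=2
(2, 3): arr[2]=7 > arr[3]=2

Total inversions: 4

The array has 4 inversion(s): (0,1), (0,3), (1,3), (2,3). Each pair (i,j) satisfies i < j and arr[i] > arr[j].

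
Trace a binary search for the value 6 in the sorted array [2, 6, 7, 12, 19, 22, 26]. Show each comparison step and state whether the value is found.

Binary search for 6 in [2, 6, 7, 12, 19, 22, 26]:

lo=0, hi=6, mid=3, arr[mid]=12 -> 12 > 6, search left half
lo=0, hi=2, mid=1, arr[mid]=6 -> Found target at index 1!

Binary search finds 6 at index 1 after 2 comparisons. The search repeatedly halves the search space by comparing with the middle element.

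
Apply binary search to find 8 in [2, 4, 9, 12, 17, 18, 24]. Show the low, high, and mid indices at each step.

Binary search for 8 in [2, 4, 9, 12, 17, 18, 24]:

lo=0, hi=6, mid=3, arr[mid]=12 -> 12 > 8, search left half
lo=0, hi=2, mid=1, arr[mid]=4 -> 4 < 8, search right half
lo=2, hi=2, mid=2, arr[mid]=9 -> 9 > 8, search left half
lo=2 > hi=1, target 8 not found

Binary search determines that 8 is not in the array after 3 comparisons. The search space was exhausted without finding the target.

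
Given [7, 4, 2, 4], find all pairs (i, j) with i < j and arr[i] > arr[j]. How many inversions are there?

Finding inversions in [7, 4, 2, 4]:

(0, 1): arr[0]=7 > arr[1]=4
(0, 2): arr[0]=7 > arr[2]=2
(0, 3): arr[0]=7 > arr[3]=4
(1, 2): arr[1]=4 > arr[2]=2

Total inversions: 4

The array has 4 inversion(s): (0,1), (0,2), (0,3), (1,2). Each pair (i,j) satisfies i < j and arr[i] > arr[j].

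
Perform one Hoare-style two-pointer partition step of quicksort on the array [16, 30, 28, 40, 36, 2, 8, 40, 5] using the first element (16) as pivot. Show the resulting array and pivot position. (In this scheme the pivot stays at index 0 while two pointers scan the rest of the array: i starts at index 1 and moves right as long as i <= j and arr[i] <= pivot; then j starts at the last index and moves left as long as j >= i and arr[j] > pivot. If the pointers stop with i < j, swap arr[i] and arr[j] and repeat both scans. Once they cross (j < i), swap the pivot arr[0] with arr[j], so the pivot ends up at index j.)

Hoare-style two-pointer partition with pivot = 16:

Initial array: [16, 30, 28, 40, 36, 2, 8, 40, 5]

Pointers start at i = 1, j = 8.
i stops at index 1 (arr[1]=30 > 16), j stops at index 8 (arr[8]=5 <= 16): swap arr[1] and arr[8], array becomes [16, 5, 28, 40, 36, 2, 8, 40, 30]
i stops at index 2 (arr[2]=28 > 16), j stops at index 6 (arr[6]=8 <= 16): swap arr[2] and arr[6], array becomes [16, 5, 8, 40, 36, 2, 28, 40, 30]
i stops at index 3 (arr[3]=40 > 16), j stops at index 5 (arr[5]=2 <= 16): swap arr[3] and arr[5], array becomes [16, 5, 8, 2, 36, 40, 28, 40, 30]
i ends at 4, j ends at 3: the pointers have crossed (j < i), so scanning stops.

Swap pivot arr[0] with arr[3] to place pivot at position 3: [2, 5, 8, 16, 36, 40, 28, 40, 30]
Pivot position: 3

After partitioning with pivot 16, the array becomes [2, 5, 8, 16, 36, 40, 28, 40, 30]. The pivot is placed at index 3. All elements to the left of the pivot are <= 16, and all elements to the right are > 16.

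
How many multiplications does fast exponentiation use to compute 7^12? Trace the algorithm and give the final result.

Computing 7^12 by squaring (build up from 7^1; each line after the first costs one multiplication):

7^1 = 7
7^2 = (7^1)^2 = 7^2 = 49
7^3 = 7 * 7^2 = 7 * 49 = 343
7^6 = (7^3)^2 = 343^2 = 117649
7^12 = (7^6)^2 = 117649^2 = 13841287201

Result: 13841287201
Multiplications needed: 4 (4 lines after 7^1)

7^12 = 13841287201. Using exponentiation by squaring, this requires 4 multiplications. The key idea: if the exponent is even, square the half-power; if odd, multiply by the base once.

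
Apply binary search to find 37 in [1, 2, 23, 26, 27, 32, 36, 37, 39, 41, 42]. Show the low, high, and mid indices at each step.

Binary search for 37 in [1, 2, 23, 26, 27, 32, 36, 37, 39, 41, 42]:

lo=0, hi=10, mid=5, arr[mid]=32 -> 32 < 37, search right half
lo=6, hi=10, mid=8, arr[mid]=39 -> 39 > 37, search left half
lo=6, hi=7, mid=6, arr[mid]=36 -> 36 < 37, search right half
lo=7, hi=7, mid=7, arr[mid]=37 -> Found target at index 7!

Binary search finds 37 at index 7 after 4 comparisons. The search repeatedly halves the search space by comparing with the middle element.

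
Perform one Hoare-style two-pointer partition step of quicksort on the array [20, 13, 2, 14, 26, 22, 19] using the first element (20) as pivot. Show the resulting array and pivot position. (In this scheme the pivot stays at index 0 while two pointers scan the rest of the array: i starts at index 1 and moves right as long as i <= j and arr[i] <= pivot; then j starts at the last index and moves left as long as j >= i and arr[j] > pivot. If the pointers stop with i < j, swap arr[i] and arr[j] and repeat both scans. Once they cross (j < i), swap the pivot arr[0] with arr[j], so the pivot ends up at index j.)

Hoare-style two-pointer partition with pivot = 20:

Initial array: [20, 13, 2, 14, 26, 22, 19]

Pointers start at i = 1, j = 6.
i stops at index 4 (arr[4]=26 > 20), j stops at index 6 (arr[6]=19 <= 20): swap arr[4] and arr[6], array becomes [20, 13, 2, 14, 19, 22, 26]
i ends at 5, j ends at 4: the pointers have crossed (j < i), so scanning stops.

Swap pivot arr[0] with arr[4] to place pivot at position 4: [19, 13, 2, 14, 20, 22, 26]
Pivot position: 4

After partitioning with pivot 20, the array becomes [19, 13, 2, 14, 20, 22, 26]. The pivot is placed at index 4. All elements to the left of the pivot are <= 20, and all elements to the right are > 20.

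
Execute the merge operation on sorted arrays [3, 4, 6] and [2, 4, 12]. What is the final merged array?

Merging process:

Compare 3 vs 2: take 2 from right. Merged: [2]
Compare 3 vs 4: take 3 from left. Merged: [2, 3]
Compare 4 vs 4: take 4 from left. Merged: [2, 3, 4]
Compare 6 vs 4: take 4 from right. Merged: [2, 3, 4, 4]
Compare 6 vs 12: take 6 from left. Merged: [2, 3, 4, 4, 6]
Append remaining from right: [12]. Merged: [2, 3, 4, 4, 6, 12]

Final merged array: [2, 3, 4, 4, 6, 12]
Total comparisons: 5

The merged array is [2, 3, 4, 4, 6, 12], requiring 5 comparisons. The merge step runs in O(n) time where n is the total number of elements.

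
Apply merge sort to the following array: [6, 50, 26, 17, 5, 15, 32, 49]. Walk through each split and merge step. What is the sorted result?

Merge sort trace:

Split: [6, 50, 26, 17, 5, 15, 32, 49] -> [6, 50, 26, 17] and [5, 15, 32, 49]
  Split: [6, 50, 26, 17] -> [6, 50] and [26, 17]
    Split: [6, 50] -> [6] and [50]
    Merge: [6] + [50] -> [6, 50]
    Split: [26, 17] -> [26] and [17]
    Merge: [26] + [17] -> [17, 26]
  Merge: [6, 50] + [17, 26] -> [6, 17, 26, 50]
  Split: [5, 15, 32, 49] -> [5, 15] and [32, 49]
    Split: [5, 15] -> [5] and [15]
    Merge: [5] + [15] -> [5, 15]
    Split: [32, 49] -> [32] and [49]
    Merge: [32] + [49] -> [32, 49]
  Merge: [5, 15] + [32, 49] -> [5, 15, 32, 49]
Merge: [6, 17, 26, 50] + [5, 15, 32, 49] -> [5, 6, 15, 17, 26, 32, 49, 50]

Final sorted array: [5, 6, 15, 17, 26, 32, 49, 50]

The merge sort proceeds by recursively splitting the array and merging sorted halves.
After all merges, the sorted array is [5, 6, 15, 17, 26, 32, 49, 50].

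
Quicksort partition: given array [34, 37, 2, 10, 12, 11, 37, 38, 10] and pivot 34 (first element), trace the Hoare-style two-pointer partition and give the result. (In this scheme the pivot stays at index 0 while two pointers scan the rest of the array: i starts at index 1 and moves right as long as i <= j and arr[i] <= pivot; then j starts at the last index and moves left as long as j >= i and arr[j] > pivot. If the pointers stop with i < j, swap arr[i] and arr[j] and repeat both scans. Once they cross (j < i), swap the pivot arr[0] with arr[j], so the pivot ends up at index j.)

Hoare-style two-pointer partition with pivot = 34:

Initial array: [34, 37, 2, 10, 12, 11, 37, 38, 10]

Pointers start at i = 1, j = 8.
i stops at index 1 (arr[1]=37 > 34), j stops at index 8 (arr[8]=10 <= 34): swap arr[1] and arr[8], array becomes [34, 10, 2, 10, 12, 11, 37, 38, 37]
i ends at 6, j ends at 5: the pointers have crossed (j < i), so scanning stops.

Swap pivot arr[0] with arr[5] to place pivot at position 5: [11, 10, 2, 10, 12, 34, 37, 38, 37]
Pivot position: 5

After partitioning with pivot 34, the array becomes [11, 10, 2, 10, 12, 34, 37, 38, 37]. The pivot is placed at index 5. All elements to the left of the pivot are <= 34, and all elements to the right are > 34.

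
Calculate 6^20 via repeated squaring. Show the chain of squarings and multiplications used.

Computing 6^20 by squaring (build up from 6^1; each line after the first costs one multiplication):

6^1 = 6
6^2 = (6^1)^2 = 6^2 = 36
6^4 = (6^2)^2 = 36^2 = 1296
6^5 = 6 * 6^4 = 6 * 1296 = 7776
6^10 = (6^5)^2 = 7776^2 = 60466176
6^20 = (6^10)^2 = 60466176^2 = 3656158440062976

Result: 3656158440062976
Multiplications needed: 5 (5 lines after 6^1)

6^20 = 3656158440062976. Using exponentiation by squaring, this requires 5 multiplications. The key idea: if the exponent is even, square the half-power; if odd, multiply by the base once.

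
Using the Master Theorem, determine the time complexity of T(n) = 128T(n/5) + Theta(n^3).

Master Theorem for T(n) = 128T(n/5) + O(n^3):

a = 128, b = 5, c = 3
log_b(a) = log_5(128) = 3.0147

Case 1: c = 3 < log_5(128) = 3.0147
T(n) = O(n^(log_5 128))

For T(n) = 128T(n/5) + O(n^3): log_5(128) = 3.0147. This is Case 1 of the Master Theorem (c < log_b(a), work dominated by leaves), giving O(n^(log_5 128)).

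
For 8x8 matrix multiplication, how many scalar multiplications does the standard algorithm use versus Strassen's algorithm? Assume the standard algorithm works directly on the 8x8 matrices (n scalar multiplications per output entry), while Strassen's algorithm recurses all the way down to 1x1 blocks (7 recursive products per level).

Matrix multiplication for 8x8 matrices:

Standard algorithm: 8^3 = 512 multiplications
Strassen's algorithm: 7^(log2(8)) = 7^3 = 343 multiplications
Savings: 512 - 343 = 169 multiplications

Standard: 512 multiplications (8^3). Strassen: 343 multiplications (7^3). Strassen reduces 8 recursive multiplications to 7 at each level.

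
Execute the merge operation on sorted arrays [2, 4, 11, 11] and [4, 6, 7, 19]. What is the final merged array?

Merging process:

Compare 2 vs 4: take 2 from left. Merged: [2]
Compare 4 vs 4: take 4 from left. Merged: [2, 4]
Compare 11 vs 4: take 4 from right. Merged: [2, 4, 4]
Compare 11 vs 6: take 6 from right. Merged: [2, 4, 4, 6]
Compare 11 vs 7: take 7 from right. Merged: [2, 4, 4, 6, 7]
Compare 11 vs 19: take 11 from left. Merged: [2, 4, 4, 6, 7, 11]
Compare 11 vs 19: take 11 from left. Merged: [2, 4, 4, 6, 7, 11, 11]
Append remaining from right: [19]. Merged: [2, 4, 4, 6, 7, 11, 11, 19]

Final merged array: [2, 4, 4, 6, 7, 11, 11, 19]
Total comparisons: 7

The merged array is [2, 4, 4, 6, 7, 11, 11, 19], requiring 7 comparisons. The merge step runs in O(n) time where n is the total number of elements.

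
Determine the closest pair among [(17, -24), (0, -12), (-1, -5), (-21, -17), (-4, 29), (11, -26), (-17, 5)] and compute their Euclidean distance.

Computing all pairwise distances among 7 points:

d((17, -24), (0, -12)) = 20.8087
d((17, -24), (-1, -5)) = 26.1725
d((17, -24), (-21, -17)) = 38.6394
d((17, -24), (-4, 29)) = 57.0088
d((17, -24), (11, -26)) = 6.3246 <-- minimum
d((17, -24), (-17, 5)) = 44.6878
d((0, -12), (-1, -5)) = 7.0711
d((0, -12), (-21, -17)) = 21.587
d((0, -12), (-4, 29)) = 41.1947
d((0, -12), (11, -26)) = 17.8045
d((0, -12), (-17, 5)) = 24.0416
d((-1, -5), (-21, -17)) = 23.3238
d((-1, -5), (-4, 29)) = 34.1321
d((-1, -5), (11, -26)) = 24.1868
d((-1, -5), (-17, 5)) = 18.868
d((-21, -17), (-4, 29)) = 49.0408
d((-21, -17), (11, -26)) = 33.2415
d((-21, -17), (-17, 5)) = 22.3607
d((-4, 29), (11, -26)) = 57.0088
d((-4, 29), (-17, 5)) = 27.2947
d((11, -26), (-17, 5)) = 41.7732

Closest pair: (17, -24) and (11, -26) with distance 6.3246

The closest pair is (17, -24) and (11, -26) with Euclidean distance 6.3246. For 7 points, brute-force pairwise comparison is shown above. For large n, the divide-and-conquer algorithm (sort by x, recurse on halves, check the dividing strip) achieves O(n log n).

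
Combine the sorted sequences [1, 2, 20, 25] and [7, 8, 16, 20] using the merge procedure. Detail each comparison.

Merging process:

Compare 1 vs 7: take 1 from left. Merged: [1]
Compare 2 vs 7: take 2 from left. Merged: [1, 2]
Compare 20 vs 7: take 7 from right. Merged: [1, 2, 7]
Compare 20 vs 8: take 8 from right. Merged: [1, 2, 7, 8]
Compare 20 vs 16: take 16 from right. Merged: [1, 2, 7, 8, 16]
Compare 20 vs 20: take 20 from left. Merged: [1, 2, 7, 8, 16, 20]
Compare 25 vs 20: take 20 from right. Merged: [1, 2, 7, 8, 16, 20, 20]
Append remaining from left: [25]. Merged: [1, 2, 7, 8, 16, 20, 20, 25]

Final merged array: [1, 2, 7, 8, 16, 20, 20, 25]
Total comparisons: 7

The merged array is [1, 2, 7, 8, 16, 20, 20, 25], requiring 7 comparisons. The merge step runs in O(n) time where n is the total number of elements.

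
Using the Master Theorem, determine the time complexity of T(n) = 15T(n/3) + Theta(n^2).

Master Theorem for T(n) = 15T(n/3) + O(n^2):

a = 15, b = 3, c = 2
log_b(a) = log_3(15) = 2.4650

Case 1: c = 2 < log_3(15) = 2.4650
T(n) = O(n^(log_3 15))

For T(n) = 15T(n/3) + O(n^2): log_3(15) = 2.4650. This is Case 1 of the Master Theorem (c < log_b(a), work dominated by leaves), giving O(n^(log_3 15)).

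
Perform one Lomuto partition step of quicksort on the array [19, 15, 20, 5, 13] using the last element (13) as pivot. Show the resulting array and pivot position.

Lomuto partition with pivot = 13:

Initial array: [19, 15, 20, 5, 13]

arr[0]=19 > 13: no swap
arr[1]=15 > 13: no swap
arr[2]=20 > 13: no swap
arr[3]=5 <= 13: swap with position 0, array becomes [5, 15, 20, 19, 13]

Place pivot at position 1: [5, 13, 20, 19, 15]
Pivot position: 1

After partitioning with pivot 13, the array becomes [5, 13, 20, 19, 15]. The pivot is placed at index 1. All elements to the left of the pivot are <= 13, and all elements to the right are > 13.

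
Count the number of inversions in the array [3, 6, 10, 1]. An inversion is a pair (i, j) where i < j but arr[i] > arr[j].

Finding inversions in [3, 6, 10, 1]:

(0, 3): arr[0]=3 > arr[3]=1
(1, 3): arr[1]=6 > arr[3]=1
(2, 3): arr[2]=10 > arr[3]=1

Total inversions: 3

The array has 3 inversion(s): (0,3), (1,3), (2,3). Each pair (i,j) satisfies i < j and arr[i] > arr[j].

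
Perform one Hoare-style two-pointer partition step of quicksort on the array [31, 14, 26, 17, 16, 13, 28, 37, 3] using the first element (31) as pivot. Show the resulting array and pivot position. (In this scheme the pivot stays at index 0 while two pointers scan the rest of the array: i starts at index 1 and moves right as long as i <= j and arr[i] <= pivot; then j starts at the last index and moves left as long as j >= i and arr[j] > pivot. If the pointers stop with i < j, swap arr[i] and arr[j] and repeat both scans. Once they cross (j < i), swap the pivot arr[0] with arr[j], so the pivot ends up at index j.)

Hoare-style two-pointer partition with pivot = 31:

Initial array: [31, 14, 26, 17, 16, 13, 28, 37, 3]

Pointers start at i = 1, j = 8.
i stops at index 7 (arr[7]=37 > 31), j stops at index 8 (arr[8]=3 <= 31): swap arr[7] and arr[8], array becomes [31, 14, 26, 17, 16, 13, 28, 3, 37]
i ends at 8, j ends at 7: the pointers have crossed (j < i), so scanning stops.

Swap pivot arr[0] with arr[7] to place pivot at position 7: [3, 14, 26, 17, 16, 13, 28, 31, 37]
Pivot position: 7

After partitioning with pivot 31, the array becomes [3, 14, 26, 17, 16, 13, 28, 31, 37]. The pivot is placed at index 7. All elements to the left of the pivot are <= 31, and all elements to the right are > 31.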